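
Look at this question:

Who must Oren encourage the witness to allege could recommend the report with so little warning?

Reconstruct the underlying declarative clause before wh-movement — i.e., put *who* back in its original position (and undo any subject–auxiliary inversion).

Oren must encourage the witness to allege who could recommend the report with so little warning.

The filler 'who' is interpreted as the subject of the clause embedded under 'allege'. It moves to the left edge, and the trace sits right after 'allege':
Who must Oren encourage the witness to allege ___ could recommend the report with so little warning?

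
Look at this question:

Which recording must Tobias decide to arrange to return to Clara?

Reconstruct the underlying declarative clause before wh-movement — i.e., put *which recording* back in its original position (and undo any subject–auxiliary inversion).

The filler 'which recording' is interpreted as the direct object of 'return'. It moves to the left edge, and the trace sits right after 'return':
Which recording must Tobias decide to arrange to return ___ to Clara?

Tobias must decide to arrange to return which recording to Clara.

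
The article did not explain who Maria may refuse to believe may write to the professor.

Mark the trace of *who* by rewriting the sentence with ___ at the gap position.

The article did not explain who Maria may refuse to believe ___ may write to the professor.

In situ: Maria may refuse to believe who may write to the professor.
'who' is the subject of the clause embedded under 'believe'. The gap is right after 'believe'.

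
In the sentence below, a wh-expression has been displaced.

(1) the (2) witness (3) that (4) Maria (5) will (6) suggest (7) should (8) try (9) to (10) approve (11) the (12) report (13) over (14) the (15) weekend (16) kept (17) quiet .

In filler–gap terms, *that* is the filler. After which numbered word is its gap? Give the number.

6

The filler 'that' is interpreted as the subject of the clause embedded under 'suggest'. Fronting leaves a gap immediately after 'suggest':
The witness that Maria will suggest ___ should try to approve the report over the weekend kept quiet.
'suggest' is word 6.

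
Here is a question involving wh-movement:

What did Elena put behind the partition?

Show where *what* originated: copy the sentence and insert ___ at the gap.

What did Elena put ___ behind the partition?

Underlying clause: Elena did put what behind the partition.
'what' functions as the direct object of 'put'. The gap is right after 'put'.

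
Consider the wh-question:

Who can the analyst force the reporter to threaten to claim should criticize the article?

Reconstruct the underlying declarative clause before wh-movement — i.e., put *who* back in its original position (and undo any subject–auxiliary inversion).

'who' functions as the subject of the clause embedded under 'claim'. It moves to the left edge, and the trace sits right after 'claim':
Who can the analyst force the reporter to threaten to claim ___ should criticize the article?

The analyst can force the reporter to threaten to claim who should criticize the article.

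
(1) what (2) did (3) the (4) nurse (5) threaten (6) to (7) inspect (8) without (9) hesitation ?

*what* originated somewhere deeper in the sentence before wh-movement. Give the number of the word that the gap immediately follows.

7

In situ: The nurse did threaten to inspect what without hesitation.
The filler 'what' is interpreted as the direct object of 'inspect'. Fronting leaves a gap immediately after 'inspect':
What did the nurse threaten to inspect ___ without hesitation?
'inspect' is word 7.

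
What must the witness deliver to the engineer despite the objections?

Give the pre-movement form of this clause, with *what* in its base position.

The filler 'what' is interpreted as the direct object of 'deliver'. Wh-movement fronts it, leaving a gap right after 'deliver':
What must the witness deliver ___ to the engineer despite the objections?

The witness must deliver what to the engineer despite the objections.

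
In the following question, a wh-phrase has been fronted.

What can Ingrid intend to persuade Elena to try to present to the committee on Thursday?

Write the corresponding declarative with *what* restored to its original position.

Ingrid can intend to persuade Elena to try to present what to the committee on Thursday.

'what' functions as the direct object of 'present'. Fronting leaves a gap immediately after 'present':
What can Ingrid intend to persuade Elena to try to present ___ to the committee on Thursday?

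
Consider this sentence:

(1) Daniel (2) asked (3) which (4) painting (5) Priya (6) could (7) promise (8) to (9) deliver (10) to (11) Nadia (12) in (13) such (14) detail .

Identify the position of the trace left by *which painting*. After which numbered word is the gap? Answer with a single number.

Underlying clause: Priya could promise to deliver which painting to Nadia in such detail.
'which painting' functions as the direct object of 'deliver'. Fronting leaves a gap immediately after 'deliver':
Daniel asked which painting Priya could promise to deliver ___ to Nadia in such detail.
'deliver' is word 9.

9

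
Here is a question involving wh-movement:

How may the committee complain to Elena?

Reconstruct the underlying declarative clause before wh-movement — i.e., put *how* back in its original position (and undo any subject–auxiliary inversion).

The committee may complain to Elena how.

The filler 'how' is interpreted as the manner adjunct. Fronting leaves a gap immediately after 'Elena':
How may the committee complain to Elena ___?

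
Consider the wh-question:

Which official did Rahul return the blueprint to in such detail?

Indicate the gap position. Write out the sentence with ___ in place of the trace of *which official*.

Before movement: Rahul did return the blueprint to which official in such detail.
The filler 'which official' is interpreted as the object of the preposition 'to' (recipient of 'return'). The gap is right after 'to'.

Which official did Rahul return the blueprint to ___ in such detail?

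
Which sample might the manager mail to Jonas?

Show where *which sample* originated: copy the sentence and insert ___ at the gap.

Pre-movement form: The manager might mail which sample to Jonas.
'which sample' functions as the direct object of 'mail'. The gap is right after 'mail'.

Which sample might the manager mail ___ to Jonas?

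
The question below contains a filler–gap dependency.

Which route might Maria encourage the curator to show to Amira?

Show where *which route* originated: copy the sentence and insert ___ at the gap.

Which route might Maria encourage the curator to show ___ to Amira?

Underlying clause: Maria might encourage the curator to show which route to Amira.
'which route' is the direct object of 'show'. The gap is right after 'show'.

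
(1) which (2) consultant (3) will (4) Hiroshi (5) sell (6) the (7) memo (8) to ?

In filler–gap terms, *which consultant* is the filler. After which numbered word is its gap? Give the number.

Before movement: Hiroshi will sell the memo to which consultant.
'which consultant' is the object of the preposition 'to' (recipient of 'sell'). It moves to the left edge, and the trace sits right after 'to':
Which consultant will Hiroshi sell the memo to ___?
'to' is word 8.

8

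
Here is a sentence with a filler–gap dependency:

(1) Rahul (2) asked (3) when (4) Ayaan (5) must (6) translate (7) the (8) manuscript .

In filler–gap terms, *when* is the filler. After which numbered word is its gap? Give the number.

8

Pre-movement form: Ayaan must translate the manuscript when.
'when' functions as the temporal adjunct. Wh-movement fronts it, leaving a gap right after 'manuscript':
Rahul asked when Ayaan must translate the manuscript ___.
'manuscript' is word 8.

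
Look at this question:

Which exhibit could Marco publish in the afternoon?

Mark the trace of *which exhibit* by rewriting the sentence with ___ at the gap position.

Which exhibit could Marco publish ___ in the afternoon?

Underlying clause: Marco could publish which exhibit in the afternoon.
The filler 'which exhibit' is interpreted as the direct object of 'publish'. The gap is right after 'publish'.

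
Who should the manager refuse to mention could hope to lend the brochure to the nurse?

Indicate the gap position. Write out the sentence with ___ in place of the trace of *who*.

In situ: The manager should refuse to mention who could hope to lend the brochure to the nurse.
The filler 'who' is interpreted as the subject of the clause embedded under 'mention'. The gap is right after 'mention'.

Who should the manager refuse to mention ___ could hope to lend the brochure to the nurse?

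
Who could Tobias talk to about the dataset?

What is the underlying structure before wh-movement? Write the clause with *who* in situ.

'who' functions as the object of the preposition 'to'. It moves to the left edge, and the trace sits right after 'to':
Who could Tobias talk to ___ about the dataset?

Tobias could talk to who about the dataset.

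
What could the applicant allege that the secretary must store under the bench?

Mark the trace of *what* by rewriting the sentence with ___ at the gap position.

Underlying clause: The applicant could allege that the secretary must store what under the bench.
'what' functions as the direct object of 'store'. The gap is right after 'store'.

What could the applicant allege that the secretary must store ___ under the bench?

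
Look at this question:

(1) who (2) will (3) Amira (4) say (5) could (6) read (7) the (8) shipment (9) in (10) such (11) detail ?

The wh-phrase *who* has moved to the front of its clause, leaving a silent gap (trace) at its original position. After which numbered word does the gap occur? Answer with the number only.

Before movement: Amira will say who could read the shipment in such detail.
'who' is the subject of the clause embedded under 'say'. Wh-movement fronts it, leaving a gap right after 'say':
Who will Amira say ___ could read the shipment in such detail?
'say' is word 4.

4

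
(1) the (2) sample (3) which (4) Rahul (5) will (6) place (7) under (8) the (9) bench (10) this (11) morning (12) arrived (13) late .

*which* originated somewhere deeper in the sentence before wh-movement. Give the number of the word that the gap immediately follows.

The filler 'which' is interpreted as the direct object of 'place'. Fronting leaves a gap immediately after 'place':
The sample which Rahul will place ___ under the bench this morning arrived late.
'place' is word 6.

6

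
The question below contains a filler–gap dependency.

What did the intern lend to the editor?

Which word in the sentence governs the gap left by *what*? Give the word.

lend

Pre-movement form: The intern did lend what to the editor.
'what' is the direct object of 'lend'. It moves to the left edge, and the trace sits right after 'lend':
What did the intern lend ___ to the editor?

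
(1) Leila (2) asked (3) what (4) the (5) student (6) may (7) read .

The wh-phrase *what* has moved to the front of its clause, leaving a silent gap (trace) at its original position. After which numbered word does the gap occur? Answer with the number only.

In situ: The student may read what.
'what' is the direct object of 'read'. It moves to the left edge, and the trace sits right after 'read':
Leila asked what the student may read ___.
'read' is word 7.

7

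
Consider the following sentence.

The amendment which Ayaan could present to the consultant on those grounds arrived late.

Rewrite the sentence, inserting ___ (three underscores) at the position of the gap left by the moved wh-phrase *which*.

'which' is the direct object of 'present'. The gap is right after 'present'.

The amendment which Ayaan could present ___ to the consultant on those grounds arrived late.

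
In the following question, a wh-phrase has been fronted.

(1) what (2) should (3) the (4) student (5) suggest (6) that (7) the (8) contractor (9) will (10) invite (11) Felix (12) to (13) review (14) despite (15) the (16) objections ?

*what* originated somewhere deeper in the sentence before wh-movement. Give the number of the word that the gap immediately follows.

13

In situ: The student should suggest that the contractor will invite Felix to review what despite the objections.
The filler 'what' is interpreted as the direct object of 'review'. Fronting leaves a gap immediately after 'review':
What should the student suggest that the contractor will invite Felix to review ___ despite the objections?
'review' is word 13.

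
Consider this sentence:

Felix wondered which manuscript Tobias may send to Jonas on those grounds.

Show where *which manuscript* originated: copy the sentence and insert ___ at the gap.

Underlying clause: Tobias may send which manuscript to Jonas on those grounds.
The filler 'which manuscript' is interpreted as the direct object of 'send'. The gap is right after 'send'.

Felix wondered which manuscript Tobias may send ___ to Jonas on those grounds.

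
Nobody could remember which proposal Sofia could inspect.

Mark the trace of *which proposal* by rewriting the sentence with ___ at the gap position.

Pre-movement form: Sofia could inspect which proposal.
The filler 'which proposal' is interpreted as the direct object of 'inspect'. The gap is right after 'inspect'.

Nobody could remember which proposal Sofia could inspect ___.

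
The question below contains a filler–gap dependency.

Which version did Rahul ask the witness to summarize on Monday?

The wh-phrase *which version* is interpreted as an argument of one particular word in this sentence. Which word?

Underlying clause: Rahul did ask the witness to summarize which version on Monday.
'which version' functions as the direct object of 'summarize'. Wh-movement fronts it, leaving a gap right after 'summarize':
Which version did Rahul ask the witness to summarize ___ on Monday?

summarize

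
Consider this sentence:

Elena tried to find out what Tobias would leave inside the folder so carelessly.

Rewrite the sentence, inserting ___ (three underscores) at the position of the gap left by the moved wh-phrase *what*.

Underlying clause: Tobias would leave what inside the folder so carelessly.
'what' is the direct object of 'leave'. The gap is right after 'leave'.

Elena tried to find out what Tobias would leave ___ inside the folder so carelessly.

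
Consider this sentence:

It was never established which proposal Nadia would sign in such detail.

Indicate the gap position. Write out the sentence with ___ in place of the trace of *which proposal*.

Before movement: Nadia would sign which proposal in such detail.
The filler 'which proposal' is interpreted as the direct object of 'sign'. The gap is right after 'sign'.

It was never established which proposal Nadia would sign ___ in such detail.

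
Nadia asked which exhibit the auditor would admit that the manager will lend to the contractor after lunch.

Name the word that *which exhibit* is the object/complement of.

lend

Underlying clause: The auditor would admit that the manager will lend which exhibit to the contractor after lunch.
The filler 'which exhibit' is interpreted as the direct object of 'lend'. Wh-movement fronts it, leaving a gap right after 'lend':
Nadia asked which exhibit the auditor would admit that the manager will lend ___ to the contractor after lunch.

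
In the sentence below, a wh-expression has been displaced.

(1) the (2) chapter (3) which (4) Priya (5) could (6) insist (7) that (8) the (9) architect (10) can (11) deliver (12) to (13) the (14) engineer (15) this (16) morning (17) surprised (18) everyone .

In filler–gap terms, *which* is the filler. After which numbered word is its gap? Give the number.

11

'which' is the direct object of 'deliver'. It moves to the left edge, and the trace sits right after 'deliver':
The chapter which Priya could insist that the architect can deliver ___ to the engineer this morning surprised everyone.
'deliver' is word 11.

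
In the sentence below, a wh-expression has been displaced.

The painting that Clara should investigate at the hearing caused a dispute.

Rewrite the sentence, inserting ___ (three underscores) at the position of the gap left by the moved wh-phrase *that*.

'that' functions as the direct object of 'investigate'. The gap is right after 'investigate'.

The painting that Clara should investigate ___ at the hearing caused a dispute.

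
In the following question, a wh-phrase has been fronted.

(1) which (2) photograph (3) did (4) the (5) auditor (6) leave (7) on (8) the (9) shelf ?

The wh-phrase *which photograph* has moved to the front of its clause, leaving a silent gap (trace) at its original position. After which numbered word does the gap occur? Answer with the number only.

6

Pre-movement form: The auditor did leave which photograph on the shelf.
'which photograph' is the direct object of 'leave'. It moves to the left edge, and the trace sits right after 'leave':
Which photograph did the auditor leave ___ on the shelf?
'leave' is word 6.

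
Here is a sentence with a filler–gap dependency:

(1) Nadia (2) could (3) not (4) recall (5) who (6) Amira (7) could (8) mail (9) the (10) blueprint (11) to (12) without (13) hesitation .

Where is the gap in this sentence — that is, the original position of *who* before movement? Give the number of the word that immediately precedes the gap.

11

Before movement: Amira could mail the blueprint to who without hesitation.
'who' functions as the object of the preposition 'to' (recipient of 'mail'). It moves to the left edge, and the trace sits right after 'to':
Nadia could not recall who Amira could mail the blueprint to ___ without hesitation.
'to' is word 11.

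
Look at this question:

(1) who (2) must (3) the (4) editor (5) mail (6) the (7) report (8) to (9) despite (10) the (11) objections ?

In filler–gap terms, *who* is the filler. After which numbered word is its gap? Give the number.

Pre-movement form: The editor must mail the report to who despite the objections.
The filler 'who' is interpreted as the object of the preposition 'to' (recipient of 'mail'). Fronting leaves a gap immediately after 'to':
Who must the editor mail the report to ___ despite the objections?
'to' is word 8.

8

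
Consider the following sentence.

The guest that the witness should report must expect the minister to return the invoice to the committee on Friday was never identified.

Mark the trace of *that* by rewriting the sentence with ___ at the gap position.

'that' is the subject of the clause embedded under 'report'. The gap is right after 'report'.

The guest that the witness should report ___ must expect the minister to return the invoice to the committee on Friday was never identified.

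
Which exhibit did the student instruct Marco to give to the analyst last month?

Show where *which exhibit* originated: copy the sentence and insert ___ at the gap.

Which exhibit did the student instruct Marco to give ___ to the analyst last month?

Before movement: The student did instruct Marco to give which exhibit to the analyst last month.
'which exhibit' functions as the direct object of 'give'. The gap is right after 'give'.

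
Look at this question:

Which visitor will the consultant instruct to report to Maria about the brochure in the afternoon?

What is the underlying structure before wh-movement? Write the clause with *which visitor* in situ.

The filler 'which visitor' is interpreted as the direct object of 'instruct'. Wh-movement fronts it, leaving a gap right after 'instruct':
Which visitor will the consultant instruct ___ to report to Maria about the brochure in the afternoon?

The consultant will instruct which visitor to report to Maria about the brochure in the afternoon.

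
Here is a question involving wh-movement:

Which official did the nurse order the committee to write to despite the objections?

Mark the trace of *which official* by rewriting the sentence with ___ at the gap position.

Which official did the nurse order the committee to write to ___ despite the objections?

Underlying clause: The nurse did order the committee to write to which official despite the objections.
'which official' functions as the object of the preposition 'to'. The gap is right after 'to'.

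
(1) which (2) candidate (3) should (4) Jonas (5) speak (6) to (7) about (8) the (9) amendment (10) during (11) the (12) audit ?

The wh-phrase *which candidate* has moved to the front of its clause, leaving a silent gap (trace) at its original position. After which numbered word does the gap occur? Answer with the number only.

In situ: Jonas should speak to which candidate about the amendment during the audit.
'which candidate' functions as the object of the preposition 'to'. Wh-movement fronts it, leaving a gap right after 'to':
Which candidate should Jonas speak to ___ about the amendment during the audit?
'to' is word 6.

6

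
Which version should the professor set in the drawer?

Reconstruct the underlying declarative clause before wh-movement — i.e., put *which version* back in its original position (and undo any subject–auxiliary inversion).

'which version' functions as the direct object of 'set'. Fronting leaves a gap immediately after 'set':
Which version should the professor set ___ in the drawer?

The professor should set which version in the drawer.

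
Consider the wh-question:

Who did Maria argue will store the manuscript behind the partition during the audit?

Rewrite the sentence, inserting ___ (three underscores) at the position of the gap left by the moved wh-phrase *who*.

Who did Maria argue ___ will store the manuscript behind the partition during the audit?

In situ: Maria did argue who will store the manuscript behind the partition during the audit.
The filler 'who' is interpreted as the subject of the clause embedded under 'argue'. The gap is right after 'argue'.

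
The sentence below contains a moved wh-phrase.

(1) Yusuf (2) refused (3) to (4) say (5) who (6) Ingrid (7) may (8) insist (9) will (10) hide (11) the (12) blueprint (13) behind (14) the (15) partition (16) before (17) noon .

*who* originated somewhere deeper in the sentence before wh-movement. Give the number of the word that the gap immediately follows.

8

In situ: Ingrid may insist who will hide the blueprint behind the partition before noon.
'who' functions as the subject of the clause embedded under 'insist'. It moves to the left edge, and the trace sits right after 'insist':
Yusuf refused to say who Ingrid may insist ___ will hide the blueprint behind the partition before noon.
'insist' is word 8.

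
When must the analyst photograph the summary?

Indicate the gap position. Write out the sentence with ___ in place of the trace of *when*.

Underlying clause: The analyst must photograph the summary when.
'when' is the temporal adjunct. The gap is right after 'summary'.

When must the analyst photograph the summary ___?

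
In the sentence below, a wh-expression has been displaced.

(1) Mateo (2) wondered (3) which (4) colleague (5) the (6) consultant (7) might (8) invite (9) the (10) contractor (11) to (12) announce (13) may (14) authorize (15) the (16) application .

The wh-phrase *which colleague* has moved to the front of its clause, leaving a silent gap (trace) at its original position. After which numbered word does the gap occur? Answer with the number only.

12

In situ: The consultant might invite the contractor to announce which colleague may authorize the application.
'which colleague' is the subject of the clause embedded under 'announce'. Wh-movement fronts it, leaving a gap right after 'announce':
Mateo wondered which colleague the consultant might invite the contractor to announce ___ may authorize the application.
'announce' is word 12.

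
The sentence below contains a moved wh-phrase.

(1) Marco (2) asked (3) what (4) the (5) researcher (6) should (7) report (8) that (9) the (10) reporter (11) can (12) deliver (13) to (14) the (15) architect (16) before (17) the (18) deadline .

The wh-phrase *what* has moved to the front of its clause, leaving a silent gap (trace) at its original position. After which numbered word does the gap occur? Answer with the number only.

In situ: The researcher should report that the reporter can deliver what to the architect before the deadline.
The filler 'what' is interpreted as the direct object of 'deliver'. Wh-movement fronts it, leaving a gap right after 'deliver':
Marco asked what the researcher should report that the reporter can deliver ___ to the architect before the deadline.
'deliver' is word 12.

12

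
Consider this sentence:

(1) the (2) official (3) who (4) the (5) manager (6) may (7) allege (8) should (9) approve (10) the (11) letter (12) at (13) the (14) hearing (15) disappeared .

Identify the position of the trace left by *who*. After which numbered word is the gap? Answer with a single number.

7

'who' is the subject of the clause embedded under 'allege'. Fronting leaves a gap immediately after 'allege':
The official who the manager may allege ___ should approve the letter at the hearing disappeared.
'allege' is word 7.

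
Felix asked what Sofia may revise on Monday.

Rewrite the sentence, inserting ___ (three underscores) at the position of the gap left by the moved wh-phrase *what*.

Before movement: Sofia may revise what on Monday.
The filler 'what' is interpreted as the direct object of 'revise'. The gap is right after 'revise'.

Felix asked what Sofia may revise ___ on Monday.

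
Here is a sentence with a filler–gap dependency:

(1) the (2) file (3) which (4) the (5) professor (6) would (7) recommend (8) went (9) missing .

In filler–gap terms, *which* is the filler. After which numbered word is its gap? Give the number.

'which' is the direct object of 'recommend'. Fronting leaves a gap immediately after 'recommend':
The file which the professor would recommend ___ went missing.
'recommend' is word 7.

7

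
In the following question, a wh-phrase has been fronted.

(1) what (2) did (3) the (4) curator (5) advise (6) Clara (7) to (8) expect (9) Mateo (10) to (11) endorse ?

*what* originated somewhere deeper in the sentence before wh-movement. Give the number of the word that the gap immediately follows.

11

Pre-movement form: The curator did advise Clara to expect Mateo to endorse what.
'what' functions as the direct object of 'endorse'. Fronting leaves a gap immediately after 'endorse':
What did the curator advise Clara to expect Mateo to endorse ___?
'endorse' is word 11.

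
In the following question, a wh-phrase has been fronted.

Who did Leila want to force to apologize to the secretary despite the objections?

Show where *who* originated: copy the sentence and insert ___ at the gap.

Pre-movement form: Leila did want to force who to apologize to the secretary despite the objections.
'who' functions as the direct object of 'force'. The gap is right after 'force'.

Who did Leila want to force ___ to apologize to the secretary despite the objections?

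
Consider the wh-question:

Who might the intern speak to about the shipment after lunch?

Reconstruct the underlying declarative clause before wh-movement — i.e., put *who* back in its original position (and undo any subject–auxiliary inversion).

The intern might speak to who about the shipment after lunch.

'who' is the object of the preposition 'to'. Wh-movement fronts it, leaving a gap right after 'to':
Who might the intern speak to ___ about the shipment after lunch?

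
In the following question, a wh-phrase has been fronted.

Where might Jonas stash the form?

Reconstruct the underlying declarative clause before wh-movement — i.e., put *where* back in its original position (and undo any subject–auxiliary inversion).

'where' functions as the locative complement of 'stash'. Fronting leaves a gap immediately after 'form':
Where might Jonas stash the form ___?

Jonas might stash the form where.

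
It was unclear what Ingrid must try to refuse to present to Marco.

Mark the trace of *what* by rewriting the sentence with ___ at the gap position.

It was unclear what Ingrid must try to refuse to present ___ to Marco.

In situ: Ingrid must try to refuse to present what to Marco.
'what' is the direct object of 'present'. The gap is right after 'present'.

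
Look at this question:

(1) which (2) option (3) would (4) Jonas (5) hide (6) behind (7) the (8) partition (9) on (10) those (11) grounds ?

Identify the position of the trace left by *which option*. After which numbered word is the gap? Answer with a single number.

5

Underlying clause: Jonas would hide which option behind the partition on those grounds.
'which option' functions as the direct object of 'hide'. Fronting leaves a gap immediately after 'hide':
Which option would Jonas hide ___ behind the partition on those grounds?
'hide' is word 5.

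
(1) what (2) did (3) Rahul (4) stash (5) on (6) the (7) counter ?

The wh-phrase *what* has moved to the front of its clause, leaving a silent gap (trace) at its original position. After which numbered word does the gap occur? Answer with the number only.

4

In situ: Rahul did stash what on the counter.
'what' is the direct object of 'stash'. It moves to the left edge, and the trace sits right after 'stash':
What did Rahul stash ___ on the counter?
'stash' is word 4.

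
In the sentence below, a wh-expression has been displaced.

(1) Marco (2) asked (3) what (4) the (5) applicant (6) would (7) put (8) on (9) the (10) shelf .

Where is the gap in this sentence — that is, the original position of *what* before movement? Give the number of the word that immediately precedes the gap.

7

Before movement: The applicant would put what on the shelf.
'what' functions as the direct object of 'put'. Wh-movement fronts it, leaving a gap right after 'put':
Marco asked what the applicant would put ___ on the shelf.
'put' is word 7.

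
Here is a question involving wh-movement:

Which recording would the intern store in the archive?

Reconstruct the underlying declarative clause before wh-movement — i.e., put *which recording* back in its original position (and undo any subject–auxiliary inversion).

'which recording' is the direct object of 'store'. It moves to the left edge, and the trace sits right after 'store':
Which recording would the intern store ___ in the archive?

The intern would store which recording in the archive.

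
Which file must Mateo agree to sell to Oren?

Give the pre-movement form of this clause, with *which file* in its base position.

Mateo must agree to sell which file to Oren.

The filler 'which file' is interpreted as the direct object of 'sell'. Wh-movement fronts it, leaving a gap right after 'sell':
Which file must Mateo agree to sell ___ to Oren?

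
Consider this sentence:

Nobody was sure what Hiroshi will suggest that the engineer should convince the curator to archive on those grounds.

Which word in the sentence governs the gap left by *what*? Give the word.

Pre-movement form: Hiroshi will suggest that the engineer should convince the curator to archive what on those grounds.
The filler 'what' is interpreted as the direct object of 'archive'. Wh-movement fronts it, leaving a gap right after 'archive':
Nobody was sure what Hiroshi will suggest that the engineer should convince the curator to archive ___ on those grounds.

archive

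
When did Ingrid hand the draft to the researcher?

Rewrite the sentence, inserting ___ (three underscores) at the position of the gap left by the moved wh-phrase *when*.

When did Ingrid hand the draft to the researcher ___?

Pre-movement form: Ingrid did hand the draft to the researcher when.
'when' functions as the temporal adjunct. The gap is right after 'researcher'.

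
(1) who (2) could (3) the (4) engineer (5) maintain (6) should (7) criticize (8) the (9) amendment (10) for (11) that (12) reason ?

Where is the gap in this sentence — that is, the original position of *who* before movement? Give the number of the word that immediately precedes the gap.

5

Pre-movement form: The engineer could maintain who should criticize the amendment for that reason.
The filler 'who' is interpreted as the subject of the clause embedded under 'maintain'. It moves to the left edge, and the trace sits right after 'maintain':
Who could the engineer maintain ___ should criticize the amendment for that reason?
'maintain' is word 5.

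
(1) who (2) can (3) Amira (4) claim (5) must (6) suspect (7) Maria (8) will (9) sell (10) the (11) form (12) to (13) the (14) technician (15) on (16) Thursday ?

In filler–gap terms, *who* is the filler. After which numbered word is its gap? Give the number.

Underlying clause: Amira can claim who must suspect Maria will sell the form to the technician on Thursday.
The filler 'who' is interpreted as the subject of the clause embedded under 'claim'. It moves to the left edge, and the trace sits right after 'claim':
Who can Amira claim ___ must suspect Maria will sell the form to the technician on Thursday?
'claim' is word 4.

4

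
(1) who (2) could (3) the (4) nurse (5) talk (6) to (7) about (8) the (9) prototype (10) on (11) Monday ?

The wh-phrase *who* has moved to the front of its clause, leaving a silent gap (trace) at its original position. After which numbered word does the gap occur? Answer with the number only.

Underlying clause: The nurse could talk to who about the prototype on Monday.
The filler 'who' is interpreted as the object of the preposition 'to'. It moves to the left edge, and the trace sits right after 'to':
Who could the nurse talk to ___ about the prototype on Monday?
'to' is word 6.

6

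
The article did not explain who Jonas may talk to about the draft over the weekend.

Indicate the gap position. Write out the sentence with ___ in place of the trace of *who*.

The article did not explain who Jonas may talk to ___ about the draft over the weekend.

In situ: Jonas may talk to who about the draft over the weekend.
The filler 'who' is interpreted as the object of the preposition 'to'. The gap is right after 'to'.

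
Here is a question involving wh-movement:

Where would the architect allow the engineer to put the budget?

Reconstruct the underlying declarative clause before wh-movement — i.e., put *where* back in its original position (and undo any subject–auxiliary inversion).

'where' is the locative complement of 'put'. Wh-movement fronts it, leaving a gap right after 'budget':
Where would the architect allow the engineer to put the budget ___?

The architect would allow the engineer to put the budget where.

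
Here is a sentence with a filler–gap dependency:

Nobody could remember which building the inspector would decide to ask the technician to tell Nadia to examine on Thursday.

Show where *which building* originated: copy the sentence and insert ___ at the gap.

Nobody could remember which building the inspector would decide to ask the technician to tell Nadia to examine ___ on Thursday.

Underlying clause: The inspector would decide to ask the technician to tell Nadia to examine which building on Thursday.
'which building' is the direct object of 'examine'. The gap is right after 'examine'.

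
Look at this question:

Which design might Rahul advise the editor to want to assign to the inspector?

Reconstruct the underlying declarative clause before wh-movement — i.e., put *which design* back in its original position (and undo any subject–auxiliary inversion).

'which design' functions as the direct object of 'assign'. It moves to the left edge, and the trace sits right after 'assign':
Which design might Rahul advise the editor to want to assign ___ to the inspector?

Rahul might advise the editor to want to assign which design to the inspector.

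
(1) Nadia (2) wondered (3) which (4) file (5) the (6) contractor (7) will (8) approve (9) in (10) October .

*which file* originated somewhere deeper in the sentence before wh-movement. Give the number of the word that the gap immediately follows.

Before movement: The contractor will approve which file in October.
'which file' functions as the direct object of 'approve'. Fronting leaves a gap immediately after 'approve':
Nadia wondered which file the contractor will approve ___ in October.
'approve' is word 8.

8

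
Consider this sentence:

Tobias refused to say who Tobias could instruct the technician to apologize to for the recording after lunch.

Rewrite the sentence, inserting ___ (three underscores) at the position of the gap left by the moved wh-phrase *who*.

Tobias refused to say who Tobias could instruct the technician to apologize to ___ for the recording after lunch.

Before movement: Tobias could instruct the technician to apologize to who for the recording after lunch.
'who' functions as the object of the preposition 'to'. The gap is right after 'to'.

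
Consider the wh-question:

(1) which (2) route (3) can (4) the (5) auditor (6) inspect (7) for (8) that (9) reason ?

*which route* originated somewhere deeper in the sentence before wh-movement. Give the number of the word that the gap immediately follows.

6

Pre-movement form: The auditor can inspect which route for that reason.
The filler 'which route' is interpreted as the direct object of 'inspect'. Fronting leaves a gap immediately after 'inspect':
Which route can the auditor inspect ___ for that reason?
'inspect' is word 6.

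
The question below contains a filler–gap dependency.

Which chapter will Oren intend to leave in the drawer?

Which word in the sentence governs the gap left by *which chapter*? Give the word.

Before movement: Oren will intend to leave which chapter in the drawer.
The filler 'which chapter' is interpreted as the direct object of 'leave'. Fronting leaves a gap immediately after 'leave':
Which chapter will Oren intend to leave ___ in the drawer?

leave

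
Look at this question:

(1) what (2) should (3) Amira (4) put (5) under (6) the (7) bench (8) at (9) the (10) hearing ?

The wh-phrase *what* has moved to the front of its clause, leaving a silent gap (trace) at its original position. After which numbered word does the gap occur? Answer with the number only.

4

In situ: Amira should put what under the bench at the hearing.
'what' is the direct object of 'put'. It moves to the left edge, and the trace sits right after 'put':
What should Amira put ___ under the bench at the hearing?
'put' is word 4.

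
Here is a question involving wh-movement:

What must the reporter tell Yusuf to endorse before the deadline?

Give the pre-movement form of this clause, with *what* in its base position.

'what' functions as the direct object of 'endorse'. Wh-movement fronts it, leaving a gap right after 'endorse':
What must the reporter tell Yusuf to endorse ___ before the deadline?

The reporter must tell Yusuf to endorse what before the deadline.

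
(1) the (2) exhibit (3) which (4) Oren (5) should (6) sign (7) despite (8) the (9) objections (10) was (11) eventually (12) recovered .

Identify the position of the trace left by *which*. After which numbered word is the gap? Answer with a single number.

6

The filler 'which' is interpreted as the direct object of 'sign'. It moves to the left edge, and the trace sits right after 'sign':
The exhibit which Oren should sign ___ despite the objections was eventually recovered.
'sign' is word 6.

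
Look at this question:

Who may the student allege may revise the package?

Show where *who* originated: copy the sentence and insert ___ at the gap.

In situ: The student may allege who may revise the package.
'who' functions as the subject of the clause embedded under 'allege'. The gap is right after 'allege'.

Who may the student allege ___ may revise the package?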